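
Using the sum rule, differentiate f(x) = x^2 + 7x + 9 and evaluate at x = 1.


Differentiate term by term using power and sum rules:
f(x) = x^2 + 7x + 9
f'(x) = 2x + 7
Substitute x = 1:
f'(1) = 2 * 1 + 7
= 2 + 7
= 9

9


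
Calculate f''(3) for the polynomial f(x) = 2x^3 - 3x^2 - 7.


First derivative:
f'(x) = 6x^2 - 6x
Second derivative:
f''(x) = 12x - 6
Substitute x = 3:
f''(3) = 12 * 3 - 6
= 36 - 6
= 30

30


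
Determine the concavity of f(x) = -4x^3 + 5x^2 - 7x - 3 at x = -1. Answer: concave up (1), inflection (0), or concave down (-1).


Concavity is determined by the sign of f''(x).
f(x) = -4x^3 + 5x^2 - 7x - 3
f'(x) = -12x^2 + 10x - 7
f''(x) = -24x + 10
f''(-1) = -24 * (-1) + 10
= 24 + 10
= 34
Since f''(-1) > 0, the function is concave up (1)

1


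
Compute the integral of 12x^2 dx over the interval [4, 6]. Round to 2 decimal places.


Find the antiderivative of 12x^2:
F(x) = 12/3 * x^3
Apply the Fundamental Theorem of Calculus:
F(6) - F(4)
= 12/3 * 6^3 - 12/3 * 4^3
= 12/3 * (216 - 64)
= 12/3 * 152
= 608 = 608.00

608.00


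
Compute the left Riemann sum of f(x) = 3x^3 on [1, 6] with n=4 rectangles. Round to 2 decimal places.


Left Riemann sum uses left endpoints of each subinterval.
Interval: [1, 6], n = 4
dx = (6 - 1) / 4 = 5/4
Left endpoints: [1, 9/4, 7/2, 19/4]
f values: [3, 2187/64, 1029/8, 20577/64]
Sum = dx * (sum of f values)
= 5/4 * 7797/16
= 38985/64 ≈ 609.14

609.14


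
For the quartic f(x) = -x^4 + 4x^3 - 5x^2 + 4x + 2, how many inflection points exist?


Inflection points occur where f''(x) = 0 and concavity changes.
f(x) = -x^4 + 4x^3 - 5x^2 + 4x + 2
f'(x) = -4x^3 + 12x^2 - 10x + 4
f''(x) = -12x^2 + 24x - 10
This is a quadratic in x. Use the discriminant to count real roots.
Discriminant = (24)^2 - 4 * (-12) * (-10)
= 576 - 480
= 96
Since discriminant > 0, f''(x) = 0 has 2 distinct real solutions.
A quadratic with two distinct real roots changes sign at each root, so concavity changes at both.
Number of inflection points: 2

2


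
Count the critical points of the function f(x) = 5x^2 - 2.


Find where f'(x) = 0:
f'(x) = 10x
Set f'(x) = 0:
10x = 0
x = 0 / 10 = 0
This is a linear equation in x, so there is exactly one solution.
Number of critical points: 1

1


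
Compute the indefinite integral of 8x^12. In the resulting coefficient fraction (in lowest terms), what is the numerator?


Apply the power rule for integration:
integral of ax^n dx = a/(n+1) * x^(n+1) + C
integral of 8x^12 dx
= 8/13 * x^13 + C
The coefficient in lowest terms is 8/13, and its numerator is 8

8


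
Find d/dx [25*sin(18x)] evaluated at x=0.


Apply the chain rule to differentiate 25*sin(18x):
d/dx [25*sin(18x)]
= 25 * cos(18x) * d/dx(18x)
= 25 * 18 * cos(18x)
= 450 * cos(18x)
Evaluate at x = 0:
= 450 * cos(0)
= 450 * 1
= 450

450


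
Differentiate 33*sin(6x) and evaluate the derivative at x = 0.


Apply the chain rule to differentiate 33*sin(6x):
d/dx [33*sin(6x)]
= 33 * cos(6x) * d/dx(6x)
= 33 * 6 * cos(6x)
= 198 * cos(6x)
Evaluate at x = 0:
= 198 * cos(0)
= 198 * 1
= 198

198


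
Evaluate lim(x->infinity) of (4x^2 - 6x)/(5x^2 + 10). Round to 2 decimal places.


For limits at infinity with equal-degree polynomials,
we compare leading coefficients.
Numerator leading term: 4x^2
Denominator leading term: 5x^2
Divide both by x^2:
lim = (4 - 6/x) / (5 + 10/x^2)
As x -> infinity, the 1/x and 1/x^2 terms vanish:
= 4/5 = 0.80

0.80


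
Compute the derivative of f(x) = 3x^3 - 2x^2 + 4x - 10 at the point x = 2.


Differentiate f(x) = 3x^3 - 2x^2 + 4x - 10 term by term:
f'(x) = 9x^2 - 4x + 4
Substitute x = 2:
f'(2) = 9 * 2^2 - 4 * 2 + 4
= 36 - 8 + 4
= 32

32


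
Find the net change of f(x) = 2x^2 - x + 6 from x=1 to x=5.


Net change = f(b) - f(a)
f(x) = 2x^2 - x + 6
Compute f(5):
f(5) = 2 * 5^2 - 1 * 5 + 6
= 50 - 5 + 6
= 51
Compute f(1):
f(1) = 2 * 1^2 - 1 * 1 + 6
= 2 - 1 + 6
= 7
Net change = 51 - 7 = 44

44


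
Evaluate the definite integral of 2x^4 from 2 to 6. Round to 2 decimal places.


Find the antiderivative of 2x^4:
F(x) = 2/5 * x^5
Apply the Fundamental Theorem of Calculus:
F(6) - F(2)
= 2/5 * 6^5 - 2/5 * 2^5
= 2/5 * (7776 - 32)
= 2/5 * 7744
= 15488/5 = 3097.60

3097.60


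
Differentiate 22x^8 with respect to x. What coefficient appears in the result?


We apply the power rule: d/dx [ax^n] = a*n * x^(n-1)
d/dx [22x^8]
= 22 * 8 * x^(8-1)
= 176x^7
The coefficient is 176

176


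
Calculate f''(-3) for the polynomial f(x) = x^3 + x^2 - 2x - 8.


First derivative:
f'(x) = 3x^2 + 2x - 2
Second derivative:
f''(x) = 6x + 2
Substitute x = -3:
f''(-3) = 6 * (-3) + 2
= -18 + 2
= -16

-16


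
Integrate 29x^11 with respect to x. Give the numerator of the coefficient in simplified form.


Apply the power rule for integration:
integral of ax^n dx = a/(n+1) * x^(n+1) + C
integral of 29x^11 dx
= 29/12 * x^12 + C
The coefficient in lowest terms is 29/12, and its numerator is 29

29


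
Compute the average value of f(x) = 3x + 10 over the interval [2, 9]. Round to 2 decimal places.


Average value = 1/(b-a) * integral from a to b of f(x) dx
First compute the integral of 3x + 10:
F(x) = (3/2)x^2 + 10x
F(9) = 3/2 * 81 + 10 * 9 = 423/2
F(2) = 3/2 * 4 + 10 * 2 = 26
Integral = 423/2 - 26 = 371/2
Average = (371/2) / (9 - 2) = (371/2) / 7
= 53/2 = 26.50

26.50


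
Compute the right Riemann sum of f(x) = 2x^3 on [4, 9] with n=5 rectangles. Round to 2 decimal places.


Right Riemann sum uses right endpoints of each subinterval.
Interval: [4, 9], n = 5
dx = (9 - 4) / 5 = 1
Right endpoints: [5, 6, 7, 8, 9]
f values: [250, 432, 686, 1024, 1458]
Sum = dx * (sum of f values)
= 1 * 3850
= 3850 = 3850.00

3850.00


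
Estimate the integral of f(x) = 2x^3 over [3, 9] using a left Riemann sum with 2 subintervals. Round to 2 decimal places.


Left Riemann sum uses left endpoints of each subinterval.
Interval: [3, 9], n = 2
dx = (9 - 3) / 2 = 3
Left endpoints: [3, 6]
f values: [54, 432]
Sum = dx * (sum of f values)
= 3 * 486
= 1458 = 1458.00

1458.00


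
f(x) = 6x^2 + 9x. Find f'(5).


Differentiate term by term using power and sum rules:
f(x) = 6x^2 + 9x
f'(x) = 12x + 9
Substitute x = 5:
f'(5) = 12 * 5 + 9
= 60 + 9
= 69

69


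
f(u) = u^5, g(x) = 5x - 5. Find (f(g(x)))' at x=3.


Using the chain rule: (f(g(x)))' = f'(g(x)) * g'(x)
First, find g(3):
g(3) = 5 * 3 - 5 = 10
Next, f'(u) = 5u^4
And g'(x) = 5
So f'(g(3)) * g'(3)
= 5 * 10^4 * 5
= 5 * 10000 * 5
= 250000

250000


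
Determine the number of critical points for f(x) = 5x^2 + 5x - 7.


Find where f'(x) = 0:
f'(x) = 10x + 5
Set f'(x) = 0:
10x + 5 = 0
x = -5 / 10 = -1/2
This is a linear equation in x, so there is exactly one solution.
Number of critical points: 1

1


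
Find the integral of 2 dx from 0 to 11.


The integral of a constant k over [a, b] equals k * (b - a).
integral from 0 to 11 of 2 dx
= 2 * (11 - 0)
= 2 * 11
= 22

22


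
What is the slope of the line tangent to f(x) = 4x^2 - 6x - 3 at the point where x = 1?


The slope of the tangent line equals f'(x) at the point.
f(x) = 4x^2 - 6x - 3
f'(x) = 8x - 6
At x = 1:
f'(1) = 8 * 1 - 6
= 8 - 6
= 2

2


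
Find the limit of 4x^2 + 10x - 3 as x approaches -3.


Since polynomials are continuous, we use direct substitution.
lim(x->-3) of 4x^2 + 10x - 3
= 4 * (-3)^2 + 10 * (-3) - 3
= 36 - 30 - 3
= 3

3


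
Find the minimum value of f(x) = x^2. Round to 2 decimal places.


For a quadratic f(x) = ax^2 + bx + c with a > 0, the minimum is at the vertex.
Vertex x-coordinate: x = -b/(2a)
x = -(0) / (2 * 1)
x = 0/2 = 0
Substitute back to find the minimum value:
f(0) = 1 * 0^2 + 0 * 0 + 0
= 0 + 0 + 0
= 0 = 0.00

0.00


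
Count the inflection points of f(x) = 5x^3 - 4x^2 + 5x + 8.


Inflection points occur where f''(x) = 0 and concavity changes.
f(x) = 5x^3 - 4x^2 + 5x + 8
f'(x) = 15x^2 - 8x + 5
f''(x) = 30x - 8
Set f''(x) = 0:
30x - 8 = 0
x = 8 / 30 = 4/15
Since f''(x) is linear (degree 1), it changes sign at this point.
Therefore there is exactly 1 inflection point.

1


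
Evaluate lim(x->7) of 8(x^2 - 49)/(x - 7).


Direct substitution gives 0/0, so we factor the numerator.
Factor: 8(x^2 - 49) = 8 * (x - 7)(x + 7)
Cancel the common factor (x - 7):
8(x^2 - 49)/(x - 7) = 8 * (x + 7)
Now substitute x = 7:
= 8 * (7 + 7) = 112

112


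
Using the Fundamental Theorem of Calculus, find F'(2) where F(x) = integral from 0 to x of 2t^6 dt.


By the Fundamental Theorem of Calculus (Part 1):
If F(x) = integral from 0 to x of f(t) dt, then F'(x) = f(x)
Here f(t) = 2t^6
So F'(x) = 2x^6
Evaluate at x = 2:
F'(2) = 2 * 2^6
= 2 * 64
= 128

128


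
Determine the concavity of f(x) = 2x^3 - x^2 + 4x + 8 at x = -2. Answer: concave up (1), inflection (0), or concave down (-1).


Concavity is determined by the sign of f''(x).
f(x) = 2x^3 - x^2 + 4x + 8
f'(x) = 6x^2 - 2x + 4
f''(x) = 12x - 2
f''(-2) = 12 * (-2) - 2
= -24 - 2
= -26
Since f''(-2) < 0, the function is concave down (-1)

-1


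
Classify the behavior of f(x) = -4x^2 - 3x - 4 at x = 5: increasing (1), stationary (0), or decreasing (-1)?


Compute f'(x) to determine behavior:
f'(x) = -8x - 3
f'(5) = -8 * 5 - 3
= -40 - 3
= -43
Since f'(5) < 0, the function is decreasing (-1)

-1


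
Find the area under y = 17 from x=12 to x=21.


The area under a constant function y = 17 is a rectangle.
Width = 21 - 12 = 9
Height = 17
Area = width * height
= 9 * 17
= 153

153


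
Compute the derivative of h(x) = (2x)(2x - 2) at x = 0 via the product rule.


Let u(x) = 2x and v(x) = 2x - 2
u'(x) = 2
v'(x) = 2
Product rule: h'(x) = u'(x)*v(x) + u(x)*v'(x)
= 2 * (2x - 2) + (2x) * 2
At x = 0:
u(0) = 2 * 0 + 0 = 0
v(0) = 2 * 0 - 2 = -2
h'(0) = 2 * (-2) + 0 * 2
= -4 + 0
= -4

-4


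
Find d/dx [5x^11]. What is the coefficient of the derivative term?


We apply the power rule: d/dx [ax^n] = a*n * x^(n-1)
d/dx [5x^11]
= 5 * 11 * x^(11-1)
= 55x^10
The coefficient is 55

55


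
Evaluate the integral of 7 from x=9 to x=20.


The integral of a constant k over [a, b] equals k * (b - a).
integral from 9 to 20 of 7 dx
= 7 * (20 - 9)
= 7 * 11
= 77

77


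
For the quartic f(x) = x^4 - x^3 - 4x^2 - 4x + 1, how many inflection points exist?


Inflection points occur where f''(x) = 0 and concavity changes.
f(x) = x^4 - x^3 - 4x^2 - 4x + 1
f'(x) = 4x^3 - 3x^2 - 8x - 4
f''(x) = 12x^2 - 6x - 8
This is a quadratic in x. Use the discriminant to count real roots.
Discriminant = (-6)^2 - 4 * 12 * (-8)
= 36 - (-384)
= 420
Since discriminant > 0, f''(x) = 0 has 2 distinct real solutions.
A quadratic with two distinct real roots changes sign at each root, so concavity changes at both.
Number of inflection points: 2

2


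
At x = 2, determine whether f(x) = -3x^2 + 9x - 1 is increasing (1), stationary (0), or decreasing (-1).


Compute f'(x) to determine behavior:
f'(x) = -6x + 9
f'(2) = -6 * 2 + 9
= -12 + 9
= -3
Since f'(2) < 0, the function is decreasing (-1)

-1


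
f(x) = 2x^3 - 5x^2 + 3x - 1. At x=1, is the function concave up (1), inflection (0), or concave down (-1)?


Concavity is determined by the sign of f''(x).
f(x) = 2x^3 - 5x^2 + 3x - 1
f'(x) = 6x^2 - 10x + 3
f''(x) = 12x - 10
f''(1) = 12 * 1 - 10
= 12 - 10
= 2
Since f''(1) > 0, the function is concave up (1)

1


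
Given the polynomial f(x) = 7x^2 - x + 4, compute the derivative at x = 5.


Differentiate term by term using power and sum rules:
f(x) = 7x^2 - x + 4
f'(x) = 14x - 1
Substitute x = 5:
f'(5) = 14 * 5 - 1
= 70 - 1
= 69

69


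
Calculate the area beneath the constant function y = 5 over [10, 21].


The area under a constant function y = 5 is a rectangle.
Width = 21 - 10 = 11
Height = 5
Area = width * height
= 11 * 5
= 55

55


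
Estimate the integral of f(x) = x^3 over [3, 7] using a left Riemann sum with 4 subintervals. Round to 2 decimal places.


Left Riemann sum uses left endpoints of each subinterval.
Interval: [3, 7], n = 4
dx = (7 - 3) / 4 = 1
Left endpoints: [3, 4, 5, 6]
f values: [27, 64, 125, 216]
Sum = dx * (sum of f values)
= 1 * 432
= 432 = 432.00

432.00


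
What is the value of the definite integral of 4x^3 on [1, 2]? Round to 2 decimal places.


Find the antiderivative of 4x^3:
F(x) = 4/4 * x^4
Apply the Fundamental Theorem of Calculus:
F(2) - F(1)
= 4/4 * 2^4 - 4/4 * 1^4
= 4/4 * (16 - 1)
= 4/4 * 15
= 15 = 15.00

15.00


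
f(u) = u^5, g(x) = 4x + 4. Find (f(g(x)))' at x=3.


Using the chain rule: (f(g(x)))' = f'(g(x)) * g'(x)
First, find g(3):
g(3) = 4 * 3 + 4 = 16
Next, f'(u) = 5u^4
And g'(x) = 4
So f'(g(3)) * g'(3)
= 5 * 16^4 * 4
= 5 * 65536 * 4
= 1310720

1310720


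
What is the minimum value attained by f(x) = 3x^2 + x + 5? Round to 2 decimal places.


For a quadratic f(x) = ax^2 + bx + c with a > 0, the minimum is at the vertex.
Vertex x-coordinate: x = -b/(2a)
x = -(1) / (2 * 3)
x = -1/6
Substitute back to find the minimum value:
f(-1/6) = 3 * (-1/6)^2 + 1 * (-1/6) + 5
= 1/12 - 1/6 + 5
= 59/12 ≈ 4.92

4.92


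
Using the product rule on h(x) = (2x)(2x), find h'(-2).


Let u(x) = 2x and v(x) = 2x
u'(x) = 2
v'(x) = 2
Product rule: h'(x) = u'(x)*v(x) + u(x)*v'(x)
= 2 * (2x) + (2x) * 2
At x = -2:
u(-2) = 2 * (-2) + 0 = -4
v(-2) = 2 * (-2) + 0 = -4
h'(-2) = 2 * (-4) + (-4) * 2
= -8 - 8
= -16

-16


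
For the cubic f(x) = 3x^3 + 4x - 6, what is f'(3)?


Differentiate f(x) = 3x^3 + 4x - 6 term by term:
f'(x) = 9x^2 + 4
Substitute x = 3:
f'(3) = 9 * 3^2 + 0 * 3 + 4
= 81 + 0 + 4
= 85

85


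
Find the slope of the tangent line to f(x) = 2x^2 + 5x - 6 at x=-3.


The slope of the tangent line equals f'(x) at the point.
f(x) = 2x^2 + 5x - 6
f'(x) = 4x + 5
At x = -3:
f'(-3) = 4 * (-3) + 5
= -12 + 5
= -7

-7


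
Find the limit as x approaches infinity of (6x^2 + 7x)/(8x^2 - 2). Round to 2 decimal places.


For limits at infinity with equal-degree polynomials,
we compare leading coefficients.
Numerator leading term: 6x^2
Denominator leading term: 8x^2
Divide both by x^2:
lim = (6 + 7/x) / (8 - 2/x^2)
As x -> infinity, the 1/x and 1/x^2 terms vanish:
= 6/8 = 3/4 = 0.75

0.75


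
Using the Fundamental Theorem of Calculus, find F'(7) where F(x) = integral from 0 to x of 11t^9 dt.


By the Fundamental Theorem of Calculus (Part 1):
If F(x) = integral from 0 to x of f(t) dt, then F'(x) = f(x)
Here f(t) = 11t^9
So F'(x) = 11x^9
Evaluate at x = 7:
F'(7) = 11 * 7^9
= 11 * 40353607
= 443889677

443889677


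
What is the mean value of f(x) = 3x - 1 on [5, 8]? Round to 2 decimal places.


Average value = 1/(b-a) * integral from a to b of f(x) dx
First compute the integral of 3x - 1:
F(x) = (3/2)x^2 - x
F(8) = 3/2 * 64 - 1 * 8 = 88
F(5) = 3/2 * 25 - 1 * 5 = 65/2
Integral = 88 - 65/2 = 111/2
Average = (111/2) / (8 - 5) = (111/2) / 3
= 37/2 = 18.50

18.50


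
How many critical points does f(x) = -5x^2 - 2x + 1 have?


Find where f'(x) = 0:
f'(x) = -10x - 2
Set f'(x) = 0:
-10x - 2 = 0
x = 2 / (-10) = -1/5
This is a linear equation in x, so there is exactly one solution.
Number of critical points: 1

1


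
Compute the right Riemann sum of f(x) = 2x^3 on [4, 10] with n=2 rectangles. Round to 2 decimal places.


Right Riemann sum uses right endpoints of each subinterval.
Interval: [4, 10], n = 2
dx = (10 - 4) / 2 = 3
Right endpoints: [7, 10]
f values: [686, 2000]
Sum = dx * (sum of f values)
= 3 * 2686
= 8058 = 8058.00

8058.00


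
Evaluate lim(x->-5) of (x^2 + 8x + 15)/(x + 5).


Direct substitution gives 0/0, so we factor the numerator.
Factor: (x^2 + 8x + 15) = (x + 5)(x + 3)
Cancel the common factor (x + 5):
(x^2 + 8x + 15)/(x + 5) = (x + 3)
Now substitute x = -5:
= (-5) - (-3) = -2

-2


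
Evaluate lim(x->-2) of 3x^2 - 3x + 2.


Since polynomials are continuous, we use direct substitution.
lim(x->-2) of 3x^2 - 3x + 2
= 3 * (-2)^2 - 3 * (-2) + 2
= 12 + 6 + 2
= 20

20


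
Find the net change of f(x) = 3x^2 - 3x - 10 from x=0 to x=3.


Net change = f(b) - f(a)
f(x) = 3x^2 - 3x - 10
Compute f(3):
f(3) = 3 * 3^2 - 3 * 3 - 10
= 27 - 9 - 10
= 8
Compute f(0):
f(0) = 3 * 0^2 - 3 * 0 - 10
= 0 + 0 - 10
= -10
Net change = 8 - (-10) = 18

18


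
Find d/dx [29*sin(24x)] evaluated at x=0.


Apply the chain rule to differentiate 29*sin(24x):
d/dx [29*sin(24x)]
= 29 * cos(24x) * d/dx(24x)
= 29 * 24 * cos(24x)
= 696 * cos(24x)
Evaluate at x = 0:
= 696 * cos(0)
= 696 * 1
= 696

696


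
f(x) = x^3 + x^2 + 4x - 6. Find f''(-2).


First derivative:
f'(x) = 3x^2 + 2x + 4
Second derivative:
f''(x) = 6x + 2
Substitute x = -2:
f''(-2) = 6 * (-2) + 2
= -12 + 2
= -10

-10


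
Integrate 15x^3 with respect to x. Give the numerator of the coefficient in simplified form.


Apply the power rule for integration:
integral of ax^n dx = a/(n+1) * x^(n+1) + C
integral of 15x^3 dx
= 15/4 * x^4 + C
The coefficient in lowest terms is 15/4, and its numerator is 15

15


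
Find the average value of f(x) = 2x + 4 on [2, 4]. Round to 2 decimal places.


Average value = 1/(b-a) * integral from a to b of f(x) dx
First compute the integral of 2x + 4:
F(x) = x^2 + 4x
F(4) = 1 * 16 + 4 * 4 = 32
F(2) = 1 * 4 + 4 * 2 = 12
Integral = 32 - 12 = 20
Average = 20 / (4 - 2) = 20 / 2
= 10 = 10.00

10.00


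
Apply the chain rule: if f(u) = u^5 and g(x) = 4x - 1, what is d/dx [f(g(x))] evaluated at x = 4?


Using the chain rule: (f(g(x)))' = f'(g(x)) * g'(x)
First, find g(4):
g(4) = 4 * 4 - 1 = 15
Next, f'(u) = 5u^4
And g'(x) = 4
So f'(g(4)) * g'(4)
= 5 * 15^4 * 4
= 5 * 50625 * 4
= 1012500

1012500


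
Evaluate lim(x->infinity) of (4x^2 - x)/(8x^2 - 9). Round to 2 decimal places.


For limits at infinity with equal-degree polynomials,
we compare leading coefficients.
Numerator leading term: 4x^2
Denominator leading term: 8x^2
Divide both by x^2:
lim = (4 - 1/x) / (8 - 9/x^2)
As x -> infinity, the 1/x and 1/x^2 terms vanish:
= 4/8 = 1/2 = 0.50

0.50


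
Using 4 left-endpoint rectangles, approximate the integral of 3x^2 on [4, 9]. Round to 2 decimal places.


Left Riemann sum uses left endpoints of each subinterval.
Interval: [4, 9], n = 4
dx = (9 - 4) / 4 = 5/4
Left endpoints: [4, 21/4, 13/2, 31/4]
f values: [48, 1323/16, 507/4, 2883/16]
Sum = dx * (sum of f values)
= 5/4 * 3501/8
= 17505/32 ≈ 547.03

547.03


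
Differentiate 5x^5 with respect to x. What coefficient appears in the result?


We apply the power rule: d/dx [ax^n] = a*n * x^(n-1)
d/dx [5x^5]
= 5 * 5 * x^(5-1)
= 25x^4
The coefficient is 25

25


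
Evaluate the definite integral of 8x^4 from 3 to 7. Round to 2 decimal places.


Find the antiderivative of 8x^4:
F(x) = 8/5 * x^5
Apply the Fundamental Theorem of Calculus:
F(7) - F(3)
= 8/5 * 7^5 - 8/5 * 3^5
= 8/5 * (16807 - 243)
= 8/5 * 16564
= 132512/5 = 26502.40

26502.40


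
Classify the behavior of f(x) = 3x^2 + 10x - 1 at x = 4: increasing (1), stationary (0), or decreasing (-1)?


Compute f'(x) to determine behavior:
f'(x) = 6x + 10
f'(4) = 6 * 4 + 10
= 24 + 10
= 34
Since f'(4) > 0, the function is increasing (1)

1


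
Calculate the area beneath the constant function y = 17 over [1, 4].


The area under a constant function y = 17 is a rectangle.
Width = 4 - 1 = 3
Height = 17
Area = width * height
= 3 * 17
= 51

51


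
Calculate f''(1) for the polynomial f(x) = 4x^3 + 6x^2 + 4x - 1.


First derivative:
f'(x) = 12x^2 + 12x + 4
Second derivative:
f''(x) = 24x + 12
Substitute x = 1:
f''(1) = 24 * 1 + 12
= 24 + 12
= 36

36


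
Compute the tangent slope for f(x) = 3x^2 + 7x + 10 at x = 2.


The slope of the tangent line equals f'(x) at the point.
f(x) = 3x^2 + 7x + 10
f'(x) = 6x + 7
At x = 2:
f'(2) = 6 * 2 + 7
= 12 + 7
= 19

19


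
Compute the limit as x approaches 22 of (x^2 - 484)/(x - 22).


Direct substitution gives 0/0, so we factor the numerator.
Factor: (x^2 - 484) = (x - 22)(x + 22)
Cancel the common factor (x - 22):
(x^2 - 484)/(x - 22) = (x + 22)
Now substitute x = 22:
= (22 + 22) = 44

44


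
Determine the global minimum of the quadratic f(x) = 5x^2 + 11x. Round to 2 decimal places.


For a quadratic f(x) = ax^2 + bx + c with a > 0, the minimum is at the vertex.
Vertex x-coordinate: x = -b/(2a)
x = -(11) / (2 * 5)
x = -11/10
Substitute back to find the minimum value:
f(-11/10) = 5 * (-11/10)^2 + 11 * (-11/10) + 0
= 121/20 - 121/10 + 0
= -121/20 = -6.05

-6.05


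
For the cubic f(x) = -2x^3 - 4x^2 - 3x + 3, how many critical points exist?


Find where f'(x) = 0:
f(x) = -2x^3 - 4x^2 - 3x + 3
f'(x) = -6x^2 - 8x - 3
This is a quadratic in x. Use the discriminant to count real roots.
Discriminant = (-8)^2 - 4 * (-6) * (-3)
= 64 - 72
= -8
Since discriminant < 0, f'(x) = 0 has no real solutions.
Number of critical points: 0

0


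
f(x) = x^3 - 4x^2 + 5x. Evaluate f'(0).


Differentiate f(x) = x^3 - 4x^2 + 5x term by term:
f'(x) = 3x^2 - 8x + 5
Substitute x = 0:
f'(0) = 3 * 0^2 - 8 * 0 + 5
= 0 + 0 + 5
= 5

5


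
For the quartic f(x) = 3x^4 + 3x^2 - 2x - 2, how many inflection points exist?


Inflection points occur where f''(x) = 0 and concavity changes.
f(x) = 3x^4 + 3x^2 - 2x - 2
f'(x) = 12x^3 + 6x - 2
f''(x) = 36x^2 + 6
This is a quadratic in x. Use the discriminant to count real roots.
Discriminant = (0)^2 - 4 * 36 * 6
= 0 - 864
= -864
Since discriminant < 0, f''(x) = 0 has no real solutions.
Number of inflection points: 0

0


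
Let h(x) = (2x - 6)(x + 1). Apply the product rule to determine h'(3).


Let u(x) = 2x - 6 and v(x) = x + 1
u'(x) = 2
v'(x) = 1
Product rule: h'(x) = u'(x)*v(x) + u(x)*v'(x)
= 2 * (x + 1) + (2x - 6) * 1
At x = 3:
u(3) = 2 * 3 - 6 = 0
v(3) = 1 * 3 + 1 = 4
h'(3) = 2 * 4 + 0 * 1
= 8 + 0
= 8

8


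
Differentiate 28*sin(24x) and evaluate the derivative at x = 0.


Apply the chain rule to differentiate 28*sin(24x):
d/dx [28*sin(24x)]
= 28 * cos(24x) * d/dx(24x)
= 28 * 24 * cos(24x)
= 672 * cos(24x)
Evaluate at x = 0:
= 672 * cos(0)
= 672 * 1
= 672

672


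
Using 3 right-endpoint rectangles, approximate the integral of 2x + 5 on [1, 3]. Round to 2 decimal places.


Right Riemann sum uses right endpoints of each subinterval.
Interval: [1, 3], n = 3
dx = (3 - 1) / 3 = 2/3
Right endpoints: [5/3, 7/3, 3]
f values: [25/3, 29/3, 11]
Sum = dx * (sum of f values)
= 2/3 * 29
= 58/3 ≈ 19.33

19.33


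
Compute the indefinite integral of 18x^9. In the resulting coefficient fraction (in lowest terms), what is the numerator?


Apply the power rule for integration:
integral of ax^n dx = a/(n+1) * x^(n+1) + C
integral of 18x^9 dx
= 18/10 * x^10 + C
= 9/5 * x^10 + C
The coefficient in lowest terms is 9/5, and its numerator is 9

9


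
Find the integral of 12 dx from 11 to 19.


The integral of a constant k over [a, b] equals k * (b - a).
integral from 11 to 19 of 12 dx
= 12 * (19 - 11)
= 12 * 8
= 96

96


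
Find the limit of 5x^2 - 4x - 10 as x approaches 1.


Since polynomials are continuous, we use direct substitution.
lim(x->1) of 5x^2 - 4x - 10
= 5 * 1^2 - 4 * 1 - 10
= 5 - 4 - 10
= -9

-9


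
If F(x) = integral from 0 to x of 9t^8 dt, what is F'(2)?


By the Fundamental Theorem of Calculus (Part 1):
If F(x) = integral from 0 to x of f(t) dt, then F'(x) = f(x)
Here f(t) = 9t^8
So F'(x) = 9x^8
Evaluate at x = 2:
F'(2) = 9 * 2^8
= 9 * 256
= 2304

2304


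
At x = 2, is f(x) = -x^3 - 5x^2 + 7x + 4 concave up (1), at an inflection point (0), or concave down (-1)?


Concavity is determined by the sign of f''(x).
f(x) = -x^3 - 5x^2 + 7x + 4
f'(x) = -3x^2 - 10x + 7
f''(x) = -6x - 10
f''(2) = -6 * 2 - 10
= -12 - 10
= -22
Since f''(2) < 0, the function is concave down (-1)

-1


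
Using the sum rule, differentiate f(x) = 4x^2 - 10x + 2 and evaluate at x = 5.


Differentiate term by term using power and sum rules:
f(x) = 4x^2 - 10x + 2
f'(x) = 8x - 10
Substitute x = 5:
f'(5) = 8 * 5 - 10
= 40 - 10
= 30

30


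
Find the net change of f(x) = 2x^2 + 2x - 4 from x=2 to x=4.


Net change = f(b) - f(a)
f(x) = 2x^2 + 2x - 4
Compute f(4):
f(4) = 2 * 4^2 + 2 * 4 - 4
= 32 + 8 - 4
= 36
Compute f(2):
f(2) = 2 * 2^2 + 2 * 2 - 4
= 8 + 4 - 4
= 8
Net change = 36 - 8 = 28

28


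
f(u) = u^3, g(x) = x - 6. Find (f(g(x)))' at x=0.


Using the chain rule: (f(g(x)))' = f'(g(x)) * g'(x)
First, find g(0):
g(0) = 1 * 0 - 6 = -6
Next, f'(u) = 3u^2
And g'(x) = 1
So f'(g(0)) * g'(0)
= 3 * (-6)^2 * 1
= 3 * 36 * 1
= 108

108


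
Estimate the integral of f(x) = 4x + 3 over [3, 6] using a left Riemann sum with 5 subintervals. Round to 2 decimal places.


Left Riemann sum uses left endpoints of each subinterval.
Interval: [3, 6], n = 5
dx = (6 - 3) / 5 = 3/5
Left endpoints: [3, 18/5, 21/5, 24/5, 27/5]
f values: [15, 87/5, 99/5, 111/5, 123/5]
Sum = dx * (sum of f values)
= 3/5 * 99
= 297/5 = 59.40

59.40


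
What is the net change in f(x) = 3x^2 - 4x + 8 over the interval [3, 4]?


Net change = f(b) - f(a)
f(x) = 3x^2 - 4x + 8
Compute f(4):
f(4) = 3 * 4^2 - 4 * 4 + 8
= 48 - 16 + 8
= 40
Compute f(3):
f(3) = 3 * 3^2 - 4 * 3 + 8
= 27 - 12 + 8
= 23
Net change = 40 - 23 = 17

17


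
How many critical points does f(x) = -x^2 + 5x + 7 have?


Find where f'(x) = 0:
f'(x) = -2x + 5
Set f'(x) = 0:
-2x + 5 = 0
x = -5 / (-2) = 5/2
This is a linear equation in x, so there is exactly one solution.
Number of critical points: 1

1


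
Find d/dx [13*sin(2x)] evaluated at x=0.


Apply the chain rule to differentiate 13*sin(2x):
d/dx [13*sin(2x)]
= 13 * cos(2x) * d/dx(2x)
= 13 * 2 * cos(2x)
= 26 * cos(2x)
Evaluate at x = 0:
= 26 * cos(0)
= 26 * 1
= 26

26


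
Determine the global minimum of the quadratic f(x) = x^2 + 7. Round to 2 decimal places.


For a quadratic f(x) = ax^2 + bx + c with a > 0, the minimum is at the vertex.
Vertex x-coordinate: x = -b/(2a)
x = -(0) / (2 * 1)
x = 0/2 = 0
Substitute back to find the minimum value:
f(0) = 1 * 0^2 + 0 * 0 + 7
= 0 + 0 + 7
= 7 = 7.00

7.00


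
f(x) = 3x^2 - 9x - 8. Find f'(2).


Differentiate term by term using power and sum rules:
f(x) = 3x^2 - 9x - 8
f'(x) = 6x - 9
Substitute x = 2:
f'(2) = 6 * 2 - 9
= 12 - 9
= 3

3


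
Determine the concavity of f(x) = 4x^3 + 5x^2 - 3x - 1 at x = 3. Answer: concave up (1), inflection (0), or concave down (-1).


Concavity is determined by the sign of f''(x).
f(x) = 4x^3 + 5x^2 - 3x - 1
f'(x) = 12x^2 + 10x - 3
f''(x) = 24x + 10
f''(3) = 24 * 3 + 10
= 72 + 10
= 82
Since f''(3) > 0, the function is concave up (1)

1


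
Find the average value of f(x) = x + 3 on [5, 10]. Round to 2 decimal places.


Average value = 1/(b-a) * integral from a to b of f(x) dx
First compute the integral of x + 3:
F(x) = (1/2)x^2 + 3x
F(10) = 1/2 * 100 + 3 * 10 = 80
F(5) = 1/2 * 25 + 3 * 5 = 55/2
Integral = 80 - 55/2 = 105/2
Average = (105/2) / (10 - 5) = (105/2) / 5
= 21/2 = 10.50

10.50


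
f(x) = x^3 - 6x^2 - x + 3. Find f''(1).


First derivative:
f'(x) = 3x^2 - 12x - 1
Second derivative:
f''(x) = 6x - 12
Substitute x = 1:
f''(1) = 6 * 1 - 12
= 6 - 12
= -6

-6


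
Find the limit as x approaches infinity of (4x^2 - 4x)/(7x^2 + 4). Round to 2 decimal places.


For limits at infinity with equal-degree polynomials,
we compare leading coefficients.
Numerator leading term: 4x^2
Denominator leading term: 7x^2
Divide both by x^2:
lim = (4 - 4/x) / (7 + 4/x^2)
As x -> infinity, the 1/x and 1/x^2 terms vanish:
= 4/7 ≈ 0.57

0.57


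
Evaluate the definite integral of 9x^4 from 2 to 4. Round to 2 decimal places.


Find the antiderivative of 9x^4:
F(x) = 9/5 * x^5
Apply the Fundamental Theorem of Calculus:
F(4) - F(2)
= 9/5 * 4^5 - 9/5 * 2^5
= 9/5 * (1024 - 32)
= 9/5 * 992
= 8928/5 = 1785.60

1785.60


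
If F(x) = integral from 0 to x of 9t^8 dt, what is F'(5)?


By the Fundamental Theorem of Calculus (Part 1):
If F(x) = integral from 0 to x of f(t) dt, then F'(x) = f(x)
Here f(t) = 9t^8
So F'(x) = 9x^8
Evaluate at x = 5:
F'(5) = 9 * 5^8
= 9 * 390625
= 3515625

3515625


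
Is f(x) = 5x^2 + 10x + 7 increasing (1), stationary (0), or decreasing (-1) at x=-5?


Compute f'(x) to determine behavior:
f'(x) = 10x + 10
f'(-5) = 10 * (-5) + 10
= -50 + 10
= -40
Since f'(-5) < 0, the function is decreasing (-1)

-1


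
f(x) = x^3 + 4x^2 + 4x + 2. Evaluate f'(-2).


Differentiate f(x) = x^3 + 4x^2 + 4x + 2 term by term:
f'(x) = 3x^2 + 8x + 4
Substitute x = -2:
f'(-2) = 3 * (-2)^2 + 8 * (-2) + 4
= 12 - 16 + 4
= 0

0


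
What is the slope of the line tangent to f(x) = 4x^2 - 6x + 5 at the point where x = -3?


The slope of the tangent line equals f'(x) at the point.
f(x) = 4x^2 - 6x + 5
f'(x) = 8x - 6
At x = -3:
f'(-3) = 8 * (-3) - 6
= -24 - 6
= -30

-30


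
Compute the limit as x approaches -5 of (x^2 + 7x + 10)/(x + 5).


Direct substitution gives 0/0, so we factor the numerator.
Factor: (x^2 + 7x + 10) = (x + 5)(x + 2)
Cancel the common factor (x + 5):
(x^2 + 7x + 10)/(x + 5) = (x + 2)
Now substitute x = -5:
= (-5) - (-2) = -3

-3


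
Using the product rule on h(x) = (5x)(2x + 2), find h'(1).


Let u(x) = 5x and v(x) = 2x + 2
u'(x) = 5
v'(x) = 2
Product rule: h'(x) = u'(x)*v(x) + u(x)*v'(x)
= 5 * (2x + 2) + (5x) * 2
At x = 1:
u(1) = 5 * 1 + 0 = 5
v(1) = 2 * 1 + 2 = 4
h'(1) = 5 * 4 + 5 * 2
= 20 + 10
= 30

30


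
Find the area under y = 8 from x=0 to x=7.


The area under a constant function y = 8 is a rectangle.
Width = 7 - 0 = 7
Height = 8
Area = width * height
= 7 * 8
= 56

56


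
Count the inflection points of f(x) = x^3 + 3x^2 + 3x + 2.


Inflection points occur where f''(x) = 0 and concavity changes.
f(x) = x^3 + 3x^2 + 3x + 2
f'(x) = 3x^2 + 6x + 3
f''(x) = 6x + 6
Set f''(x) = 0:
6x + 6 = 0
x = -6 / 6 = -1
Since f''(x) is linear (degree 1), it changes sign at this point.
Therefore there is exactly 1 inflection point.

1


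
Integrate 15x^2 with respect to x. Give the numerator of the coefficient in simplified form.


Apply the power rule for integration:
integral of ax^n dx = a/(n+1) * x^(n+1) + C
integral of 15x^2 dx
= 15/3 * x^3 + C
= 5 * x^3 + C
The coefficient in lowest terms is 5 = 5/1, so its numerator is 5

5


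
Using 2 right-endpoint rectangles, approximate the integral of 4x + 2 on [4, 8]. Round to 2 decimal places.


Right Riemann sum uses right endpoints of each subinterval.
Interval: [4, 8], n = 2
dx = (8 - 4) / 2 = 2
Right endpoints: [6, 8]
f values: [26, 34]
Sum = dx * (sum of f values)
= 2 * 60
= 120 = 120.00

120.00


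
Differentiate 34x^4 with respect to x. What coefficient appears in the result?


We apply the power rule: d/dx [ax^n] = a*n * x^(n-1)
d/dx [34x^4]
= 34 * 4 * x^(4-1)
= 136x^3
The coefficient is 136

136


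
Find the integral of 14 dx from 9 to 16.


The integral of a constant k over [a, b] equals k * (b - a).
integral from 9 to 16 of 14 dx
= 14 * (16 - 9)
= 14 * 7
= 98

98


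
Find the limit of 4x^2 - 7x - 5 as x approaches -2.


Since polynomials are continuous, we use direct substitution.
lim(x->-2) of 4x^2 - 7x - 5
= 4 * (-2)^2 - 7 * (-2) - 5
= 16 + 14 - 5
= 25

25


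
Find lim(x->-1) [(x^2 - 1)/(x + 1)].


Direct substitution gives 0/0, so we factor the numerator.
Factor: (x^2 - 1) = (x + 1)(x - 1)
Cancel the common factor (x + 1):
(x^2 - 1)/(x + 1) = (x - 1)
Now substitute x = -1:
= (-1) - (1) = -2

-2


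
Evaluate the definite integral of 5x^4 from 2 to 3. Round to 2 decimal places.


Find the antiderivative of 5x^4:
F(x) = 5/5 * x^5
Apply the Fundamental Theorem of Calculus:
F(3) - F(2)
= 5/5 * 3^5 - 5/5 * 2^5
= 5/5 * (243 - 32)
= 5/5 * 211
= 211 = 211.00

211.00


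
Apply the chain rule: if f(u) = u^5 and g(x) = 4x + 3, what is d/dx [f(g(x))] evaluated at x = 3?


Using the chain rule: (f(g(x)))' = f'(g(x)) * g'(x)
First, find g(3):
g(3) = 4 * 3 + 3 = 15
Next, f'(u) = 5u^4
And g'(x) = 4
So f'(g(3)) * g'(3)
= 5 * 15^4 * 4
= 5 * 50625 * 4
= 1012500

1012500


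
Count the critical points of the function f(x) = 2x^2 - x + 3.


Find where f'(x) = 0:
f'(x) = 4x - 1
Set f'(x) = 0:
4x - 1 = 0
x = 1 / 4 = 1/4
This is a linear equation in x, so there is exactly one solution.
Number of critical points: 1

1


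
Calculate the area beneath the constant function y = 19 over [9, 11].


The area under a constant function y = 19 is a rectangle.
Width = 11 - 9 = 2
Height = 19
Area = width * height
= 2 * 19
= 38

38


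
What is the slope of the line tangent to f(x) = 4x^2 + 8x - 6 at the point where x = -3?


The slope of the tangent line equals f'(x) at the point.
f(x) = 4x^2 + 8x - 6
f'(x) = 8x + 8
At x = -3:
f'(-3) = 8 * (-3) + 8
= -24 + 8
= -16

-16


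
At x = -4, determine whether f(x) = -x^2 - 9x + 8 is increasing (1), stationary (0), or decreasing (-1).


Compute f'(x) to determine behavior:
f'(x) = -2x - 9
f'(-4) = -2 * (-4) - 9
= 8 - 9
= -1
Since f'(-4) < 0, the function is decreasing (-1)

-1


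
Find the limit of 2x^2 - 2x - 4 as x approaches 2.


Since polynomials are continuous, we use direct substitution.
lim(x->2) of 2x^2 - 2x - 4
= 2 * 2^2 - 2 * 2 - 4
= 8 - 4 - 4
= 0

0


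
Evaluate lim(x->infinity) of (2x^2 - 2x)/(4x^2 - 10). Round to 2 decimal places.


For limits at infinity with equal-degree polynomials,
we compare leading coefficients.
Numerator leading term: 2x^2
Denominator leading term: 4x^2
Divide both by x^2:
lim = (2 - 2/x) / (4 - 10/x^2)
As x -> infinity, the 1/x and 1/x^2 terms vanish:
= 2/4 = 1/2 = 0.50

0.50


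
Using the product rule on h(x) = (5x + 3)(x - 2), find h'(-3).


Let u(x) = 5x + 3 and v(x) = x - 2
u'(x) = 5
v'(x) = 1
Product rule: h'(x) = u'(x)*v(x) + u(x)*v'(x)
= 5 * (x - 2) + (5x + 3) * 1
At x = -3:
u(-3) = 5 * (-3) + 3 = -12
v(-3) = 1 * (-3) - 2 = -5
h'(-3) = 5 * (-5) + (-12) * 1
= -25 - 12
= -37

-37


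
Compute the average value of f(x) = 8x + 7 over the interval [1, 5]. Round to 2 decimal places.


Average value = 1/(b-a) * integral from a to b of f(x) dx
First compute the integral of 8x + 7:
F(x) = 4x^2 + 7x
F(5) = 4 * 25 + 7 * 5 = 135
F(1) = 4 * 1 + 7 * 1 = 11
Integral = 135 - 11 = 124
Average = 124 / (5 - 1) = 124 / 4
= 31 = 31.00

31.00


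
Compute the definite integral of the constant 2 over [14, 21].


The integral of a constant k over [a, b] equals k * (b - a).
integral from 14 to 21 of 2 dx
= 2 * (21 - 14)
= 2 * 7
= 14

14


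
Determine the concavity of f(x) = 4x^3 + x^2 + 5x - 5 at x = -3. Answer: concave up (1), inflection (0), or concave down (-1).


Concavity is determined by the sign of f''(x).
f(x) = 4x^3 + x^2 + 5x - 5
f'(x) = 12x^2 + 2x + 5
f''(x) = 24x + 2
f''(-3) = 24 * (-3) + 2
= -72 + 2
= -70
Since f''(-3) < 0, the function is concave down (-1)

-1


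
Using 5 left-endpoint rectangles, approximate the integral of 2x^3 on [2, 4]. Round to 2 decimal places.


Left Riemann sum uses left endpoints of each subinterval.
Interval: [2, 4], n = 5
dx = (4 - 2) / 5 = 2/5
Left endpoints: [2, 12/5, 14/5, 16/5, 18/5]
f values: [16, 3456/125, 5488/125, 8192/125, 11664/125]
Sum = dx * (sum of f values)
= 2/5 * 1232/5
= 2464/25 = 98.56

98.56


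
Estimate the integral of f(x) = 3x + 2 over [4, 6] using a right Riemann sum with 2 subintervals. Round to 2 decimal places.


Right Riemann sum uses right endpoints of each subinterval.
Interval: [4, 6], n = 2
dx = (6 - 4) / 2 = 1
Right endpoints: [5, 6]
f values: [17, 20]
Sum = dx * (sum of f values)
= 1 * 37
= 37 = 37.00

37.00


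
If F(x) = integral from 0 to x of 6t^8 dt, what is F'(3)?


By the Fundamental Theorem of Calculus (Part 1):
If F(x) = integral from 0 to x of f(t) dt, then F'(x) = f(x)
Here f(t) = 6t^8
So F'(x) = 6x^8
Evaluate at x = 3:
F'(3) = 6 * 3^8
= 6 * 6561
= 39366

39366


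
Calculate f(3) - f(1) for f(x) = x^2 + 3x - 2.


Net change = f(b) - f(a)
f(x) = x^2 + 3x - 2
Compute f(3):
f(3) = 1 * 3^2 + 3 * 3 - 2
= 9 + 9 - 2
= 16
Compute f(1):
f(1) = 1 * 1^2 + 3 * 1 - 2
= 1 + 3 - 2
= 2
Net change = 16 - 2 = 14

14


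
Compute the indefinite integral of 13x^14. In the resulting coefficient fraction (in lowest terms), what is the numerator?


Apply the power rule for integration:
integral of ax^n dx = a/(n+1) * x^(n+1) + C
integral of 13x^14 dx
= 13/15 * x^15 + C
The coefficient in lowest terms is 13/15, and its numerator is 13

13


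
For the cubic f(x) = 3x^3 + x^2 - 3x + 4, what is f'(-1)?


Differentiate f(x) = 3x^3 + x^2 - 3x + 4 term by term:
f'(x) = 9x^2 + 2x - 3
Substitute x = -1:
f'(-1) = 9 * (-1)^2 + 2 * (-1) - 3
= 9 - 2 - 3
= 4

4


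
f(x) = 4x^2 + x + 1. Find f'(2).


Differentiate term by term using power and sum rules:
f(x) = 4x^2 + x + 1
f'(x) = 8x + 1
Substitute x = 2:
f'(2) = 8 * 2 + 1
= 16 + 1
= 17

17


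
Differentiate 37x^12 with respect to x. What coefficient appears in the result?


We apply the power rule: d/dx [ax^n] = a*n * x^(n-1)
d/dx [37x^12]
= 37 * 12 * x^(12-1)
= 444x^11
The coefficient is 444

444


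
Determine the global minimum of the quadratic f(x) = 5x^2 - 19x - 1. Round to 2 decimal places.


For a quadratic f(x) = ax^2 + bx + c with a > 0, the minimum is at the vertex.
Vertex x-coordinate: x = -b/(2a)
x = -(-19) / (2 * 5)
x = 19/10
Substitute back to find the minimum value:
f(19/10) = 5 * (19/10)^2 - 19 * (19/10) - 1
= 361/20 - 361/10 - 1
= -381/20 = -19.05

-19.05


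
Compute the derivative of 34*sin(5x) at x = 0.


Apply the chain rule to differentiate 34*sin(5x):
d/dx [34*sin(5x)]
= 34 * cos(5x) * d/dx(5x)
= 34 * 5 * cos(5x)
= 170 * cos(5x)
Evaluate at x = 0:
= 170 * cos(0)
= 170 * 1
= 170

170


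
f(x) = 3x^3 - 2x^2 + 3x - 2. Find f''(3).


First derivative:
f'(x) = 9x^2 - 4x + 3
Second derivative:
f''(x) = 18x - 4
Substitute x = 3:
f''(3) = 18 * 3 - 4
= 54 - 4
= 50

50


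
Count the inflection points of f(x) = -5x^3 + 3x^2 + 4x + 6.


Inflection points occur where f''(x) = 0 and concavity changes.
f(x) = -5x^3 + 3x^2 + 4x + 6
f'(x) = -15x^2 + 6x + 4
f''(x) = -30x + 6
Set f''(x) = 0:
-30x + 6 = 0
x = -6 / (-30) = 1/5
Since f''(x) is linear (degree 1), it changes sign at this point.
Therefore there is exactly 1 inflection point.

1


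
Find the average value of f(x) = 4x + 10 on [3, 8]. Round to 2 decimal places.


Average value = 1/(b-a) * integral from a to b of f(x) dx
First compute the integral of 4x + 10:
F(x) = 2x^2 + 10x
F(8) = 2 * 64 + 10 * 8 = 208
F(3) = 2 * 9 + 10 * 3 = 48
Integral = 208 - 48 = 160
Average = 160 / (8 - 3) = 160 / 5
= 32 = 32.00

32.00


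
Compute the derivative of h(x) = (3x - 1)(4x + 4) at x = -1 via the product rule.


Let u(x) = 3x - 1 and v(x) = 4x + 4
u'(x) = 3
v'(x) = 4
Product rule: h'(x) = u'(x)*v(x) + u(x)*v'(x)
= 3 * (4x + 4) + (3x - 1) * 4
At x = -1:
u(-1) = 3 * (-1) - 1 = -4
v(-1) = 4 * (-1) + 4 = 0
h'(-1) = 3 * 0 + (-4) * 4
= 0 - 16
= -16

-16


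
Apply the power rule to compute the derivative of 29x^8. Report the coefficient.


We apply the power rule: d/dx [ax^n] = a*n * x^(n-1)
d/dx [29x^8]
= 29 * 8 * x^(8-1)
= 232x^7
The coefficient is 232

232


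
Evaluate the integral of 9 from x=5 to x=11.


The integral of a constant k over [a, b] equals k * (b - a).
integral from 5 to 11 of 9 dx
= 9 * (11 - 5)
= 9 * 6
= 54

54


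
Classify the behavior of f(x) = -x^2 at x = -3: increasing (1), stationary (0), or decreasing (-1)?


Compute f'(x) to determine behavior:
f'(x) = -2x
f'(-3) = -2 * (-3) + 0
= 6 + 0
= 6
Since f'(-3) > 0, the function is increasing (1)

1


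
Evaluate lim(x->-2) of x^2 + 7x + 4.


Since polynomials are continuous, we use direct substitution.
lim(x->-2) of x^2 + 7x + 4
= 1 * (-2)^2 + 7 * (-2) + 4
= 4 - 14 + 4
= -6

-6


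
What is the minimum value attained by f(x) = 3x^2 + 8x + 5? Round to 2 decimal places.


For a quadratic f(x) = ax^2 + bx + c with a > 0, the minimum is at the vertex.
Vertex x-coordinate: x = -b/(2a)
x = -(8) / (2 * 3)
x = -8/6 = -4/3
Substitute back to find the minimum value:
f(-4/3) = 3 * (-4/3)^2 + 8 * (-4/3) + 5
= 16/3 - 32/3 + 5
= -1/3 ≈ -0.33

-0.33


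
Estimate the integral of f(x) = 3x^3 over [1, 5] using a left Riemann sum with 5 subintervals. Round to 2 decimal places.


Left Riemann sum uses left endpoints of each subinterval.
Interval: [1, 5], n = 5
dx = (5 - 1) / 5 = 4/5
Left endpoints: [1, 9/5, 13/5, 17/5, 21/5]
f values: [3, 2187/125, 6591/125, 14739/125, 27783/125]
Sum = dx * (sum of f values)
= 4/5 * 2067/5
= 8268/25 = 330.72

330.72
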